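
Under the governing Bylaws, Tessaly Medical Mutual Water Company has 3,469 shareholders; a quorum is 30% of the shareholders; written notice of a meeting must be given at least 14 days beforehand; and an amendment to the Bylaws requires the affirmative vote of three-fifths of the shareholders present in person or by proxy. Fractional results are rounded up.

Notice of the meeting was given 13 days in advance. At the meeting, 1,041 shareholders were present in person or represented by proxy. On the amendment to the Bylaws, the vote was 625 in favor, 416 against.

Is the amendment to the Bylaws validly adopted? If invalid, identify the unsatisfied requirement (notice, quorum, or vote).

Notice: 13 days given; 14 required. Not satisfied.
Quorum: 30% of 3,469 = 1,040.70, rounded up to 1,041; 1,041 present. Satisfied.
Vote: requires three-fifths of those present (1,041); 3/5 of 1041 = 624.60, rounded up to 625, so 625 needed; 625 in favor. Satisfied.

Invalid — notice requirement not satisfied.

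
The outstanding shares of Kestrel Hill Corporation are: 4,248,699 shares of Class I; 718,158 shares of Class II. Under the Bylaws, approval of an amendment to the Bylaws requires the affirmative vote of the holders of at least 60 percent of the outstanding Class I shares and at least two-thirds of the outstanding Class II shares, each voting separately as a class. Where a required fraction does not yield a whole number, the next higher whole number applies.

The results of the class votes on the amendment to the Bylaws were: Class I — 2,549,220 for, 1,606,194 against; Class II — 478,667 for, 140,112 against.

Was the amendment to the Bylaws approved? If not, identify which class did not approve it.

Not approved — the Class II shares did not give the required vote.

Class I: 3/5 of 4248699 = 2549219.40, rounded up to 2549220; 2,549,220 required, 2,549,220 in favor — approved.
Class II: 2/3 of 718158 = 478772; 478,772 required, 478,667 in favor — not approved.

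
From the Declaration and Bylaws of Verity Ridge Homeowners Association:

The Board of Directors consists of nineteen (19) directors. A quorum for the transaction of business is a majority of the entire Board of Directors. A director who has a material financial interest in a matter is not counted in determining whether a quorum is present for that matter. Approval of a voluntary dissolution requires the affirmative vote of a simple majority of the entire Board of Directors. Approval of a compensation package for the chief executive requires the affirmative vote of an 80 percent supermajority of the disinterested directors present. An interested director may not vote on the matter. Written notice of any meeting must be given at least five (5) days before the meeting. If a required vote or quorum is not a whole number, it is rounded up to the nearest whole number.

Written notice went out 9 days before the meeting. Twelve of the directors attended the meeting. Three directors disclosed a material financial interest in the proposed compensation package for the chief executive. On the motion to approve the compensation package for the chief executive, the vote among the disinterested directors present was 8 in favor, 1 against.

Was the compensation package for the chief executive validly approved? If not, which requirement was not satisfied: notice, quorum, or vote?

Invalid — quorum requirement not satisfied.

Notice: 9 days given; 5 required (9 ≥ 5). Satisfied.
Quorum: 12 present, but the 3 interested directors do not count, leaving 9. Quorum is 10. Not satisfied.
Vote: the compensation package for the chief executive requires four-fifths of the disinterested directors present (12 − 3 = 9). 4/5 of 9 = 7.20, rounded up to 8, so 8 affirmative votes are needed; 8 voted in favor. Satisfied. (Moot — without a quorum no business can be validly transacted.)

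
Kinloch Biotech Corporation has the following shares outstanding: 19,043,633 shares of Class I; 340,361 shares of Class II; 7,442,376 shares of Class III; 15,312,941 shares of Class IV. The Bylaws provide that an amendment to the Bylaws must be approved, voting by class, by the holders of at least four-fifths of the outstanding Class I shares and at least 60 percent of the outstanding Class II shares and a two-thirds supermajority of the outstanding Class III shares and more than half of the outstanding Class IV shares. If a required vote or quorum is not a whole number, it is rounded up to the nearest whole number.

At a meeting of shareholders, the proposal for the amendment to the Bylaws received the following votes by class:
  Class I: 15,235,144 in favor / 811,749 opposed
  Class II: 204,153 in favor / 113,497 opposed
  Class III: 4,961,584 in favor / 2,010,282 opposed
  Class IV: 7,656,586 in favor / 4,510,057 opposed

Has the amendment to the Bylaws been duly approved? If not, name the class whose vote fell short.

Not approved — the Class II shares did not give the required vote.

Class I: 4/5 of 19043633 = 15234906.40, rounded up to 15234907; 15,234,907 required, 15,235,144 in favor — approved.
Class II: 3/5 of 340361 = 204216.60, rounded up to 204217; 204,217 required, 204,153 in favor — not approved.
Class III: 2/3 of 7442376 = 4961584; 4,961,584 required, 4,961,584 in favor — approved.
Class IV: a majority of 15312941 is 7656471; 7,656,471 required, 7,656,586 in favor — approved.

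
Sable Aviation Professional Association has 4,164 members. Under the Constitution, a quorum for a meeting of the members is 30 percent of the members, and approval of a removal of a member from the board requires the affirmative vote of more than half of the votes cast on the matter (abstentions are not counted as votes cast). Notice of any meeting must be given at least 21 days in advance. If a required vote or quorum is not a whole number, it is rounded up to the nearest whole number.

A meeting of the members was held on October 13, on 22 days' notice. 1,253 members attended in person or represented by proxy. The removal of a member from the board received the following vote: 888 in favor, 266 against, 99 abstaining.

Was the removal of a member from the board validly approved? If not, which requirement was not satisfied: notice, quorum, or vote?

Notice: 22 days given; 21 required. Satisfied.
Quorum: 30% of 4,164 = 1,249.20, rounded up to 1,250; 1,253 present. Satisfied.
Vote: requires a majority of the votes cast (1,253 − 99 abstaining = 1,154); a majority of 1154 is 578, so 578 needed; 888 in favor. Satisfied.

Valid — all requirements satisfied.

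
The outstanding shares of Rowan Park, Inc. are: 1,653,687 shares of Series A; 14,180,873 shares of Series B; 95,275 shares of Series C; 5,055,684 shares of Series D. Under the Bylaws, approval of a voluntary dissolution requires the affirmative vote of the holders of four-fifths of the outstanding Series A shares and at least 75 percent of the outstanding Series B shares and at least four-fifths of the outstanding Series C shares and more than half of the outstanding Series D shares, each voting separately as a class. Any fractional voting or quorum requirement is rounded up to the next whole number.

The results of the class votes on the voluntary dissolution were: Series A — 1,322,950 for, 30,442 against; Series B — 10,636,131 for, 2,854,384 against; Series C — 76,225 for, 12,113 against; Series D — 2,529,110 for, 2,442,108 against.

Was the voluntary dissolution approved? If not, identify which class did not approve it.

Approved — every class gave the required vote.

Series A: 4/5 of 1653687 = 1322949.60, rounded up to 1322950; 1,322,950 required, 1,322,950 in favor — approved.
Series B: 3/4 of 14180873 = 10635654.75, rounded up to 10635655; 10,635,655 required, 10,636,131 in favor — approved.
Series C: 4/5 of 95275 = 76220; 76,220 required, 76,225 in favor — approved.
Series D: a majority of 5055684 is 2527843; 2,527,843 required, 2,529,110 in favor — approved.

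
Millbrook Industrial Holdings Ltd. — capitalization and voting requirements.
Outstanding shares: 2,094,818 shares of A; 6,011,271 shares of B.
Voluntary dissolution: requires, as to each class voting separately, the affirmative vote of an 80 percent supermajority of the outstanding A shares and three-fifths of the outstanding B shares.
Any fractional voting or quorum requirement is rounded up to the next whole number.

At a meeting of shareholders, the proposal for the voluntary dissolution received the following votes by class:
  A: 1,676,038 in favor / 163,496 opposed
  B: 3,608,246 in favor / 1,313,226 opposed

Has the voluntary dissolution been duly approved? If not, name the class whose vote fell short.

A: 4/5 of 2094818 = 1675854.40, rounded up to 1675855; 1,675,855 required, 1,676,038 in favor — approved.
B: 3/5 of 6011271 = 3606762.60, rounded up to 3606763; 3,606,763 required, 3,608,246 in favor — approved.

Approved — every class gave the required vote.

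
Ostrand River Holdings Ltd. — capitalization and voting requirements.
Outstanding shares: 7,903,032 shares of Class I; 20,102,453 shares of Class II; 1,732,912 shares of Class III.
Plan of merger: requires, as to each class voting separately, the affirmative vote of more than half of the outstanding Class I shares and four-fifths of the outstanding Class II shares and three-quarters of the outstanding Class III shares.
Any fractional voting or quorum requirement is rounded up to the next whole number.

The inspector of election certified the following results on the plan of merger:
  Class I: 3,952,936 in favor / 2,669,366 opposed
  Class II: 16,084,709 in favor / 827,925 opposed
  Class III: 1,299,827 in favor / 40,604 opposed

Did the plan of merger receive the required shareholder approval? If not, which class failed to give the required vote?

Class I: a majority of 7903032 is 3951517; 3,951,517 required, 3,952,936 in favor — approved.
Class II: 4/5 of 20102453 = 16081962.40, rounded up to 16081963; 16,081,963 required, 16,084,709 in favor — approved.
Class III: 3/4 of 1732912 = 1299684; 1,299,684 required, 1,299,827 in favor — approved.

Approved — every class gave the required vote.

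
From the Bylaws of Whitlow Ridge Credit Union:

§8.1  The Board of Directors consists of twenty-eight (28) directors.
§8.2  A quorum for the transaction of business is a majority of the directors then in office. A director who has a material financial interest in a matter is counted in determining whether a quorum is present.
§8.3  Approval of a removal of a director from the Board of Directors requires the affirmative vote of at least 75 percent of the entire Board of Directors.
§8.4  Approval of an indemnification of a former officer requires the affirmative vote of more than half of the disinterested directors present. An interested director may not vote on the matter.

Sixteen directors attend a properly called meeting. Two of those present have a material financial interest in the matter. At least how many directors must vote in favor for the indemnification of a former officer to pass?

8

The indemnification of a former officer requires a majority of the disinterested directors present (16 − 2 = 14).
A majority of 14 is 8.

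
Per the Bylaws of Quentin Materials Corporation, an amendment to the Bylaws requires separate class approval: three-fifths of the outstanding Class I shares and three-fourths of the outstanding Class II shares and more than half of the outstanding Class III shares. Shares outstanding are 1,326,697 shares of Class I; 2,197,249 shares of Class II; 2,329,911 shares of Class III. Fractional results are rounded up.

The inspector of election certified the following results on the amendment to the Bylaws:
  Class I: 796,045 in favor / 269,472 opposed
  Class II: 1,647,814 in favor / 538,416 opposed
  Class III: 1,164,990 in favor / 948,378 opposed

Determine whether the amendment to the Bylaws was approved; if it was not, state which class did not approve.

Class I: 3/5 of 1326697 = 796018.20, rounded up to 796019; 796,019 required, 796,045 in favor — approved.
Class II: 3/4 of 2197249 = 1647936.75, rounded up to 1647937; 1,647,937 required, 1,647,814 in favor — not approved.
Class III: a majority of 2329911 is 1164956; 1,164,956 required, 1,164,990 in favor — approved.

Not approved — the Class II shares did not give the required vote.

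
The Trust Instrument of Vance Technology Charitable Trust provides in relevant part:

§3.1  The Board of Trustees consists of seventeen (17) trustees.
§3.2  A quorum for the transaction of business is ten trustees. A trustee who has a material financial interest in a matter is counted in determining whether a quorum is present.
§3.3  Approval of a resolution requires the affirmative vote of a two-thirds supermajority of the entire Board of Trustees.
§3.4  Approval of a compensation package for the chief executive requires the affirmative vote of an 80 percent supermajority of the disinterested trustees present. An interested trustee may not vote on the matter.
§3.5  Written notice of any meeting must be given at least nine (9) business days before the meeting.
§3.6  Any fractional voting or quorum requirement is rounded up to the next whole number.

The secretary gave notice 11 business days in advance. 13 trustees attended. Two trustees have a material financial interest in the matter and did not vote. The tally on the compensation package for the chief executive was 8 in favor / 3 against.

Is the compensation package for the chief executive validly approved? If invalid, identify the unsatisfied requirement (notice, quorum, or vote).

Invalid — vote requirement not satisfied.

Notice: 11 business days given; 9 required (11 ≥ 9). Satisfied.
Quorum: 13 present (interested trustees count toward quorum); quorum is 10. Satisfied.
Vote: the compensation package for the chief executive requires four-fifths of the disinterested trustees present (13 − 2 = 11). 4/5 of 11 = 8.80, rounded up to 9, so 9 affirmative votes are needed; 8 voted in favor. Not satisfied.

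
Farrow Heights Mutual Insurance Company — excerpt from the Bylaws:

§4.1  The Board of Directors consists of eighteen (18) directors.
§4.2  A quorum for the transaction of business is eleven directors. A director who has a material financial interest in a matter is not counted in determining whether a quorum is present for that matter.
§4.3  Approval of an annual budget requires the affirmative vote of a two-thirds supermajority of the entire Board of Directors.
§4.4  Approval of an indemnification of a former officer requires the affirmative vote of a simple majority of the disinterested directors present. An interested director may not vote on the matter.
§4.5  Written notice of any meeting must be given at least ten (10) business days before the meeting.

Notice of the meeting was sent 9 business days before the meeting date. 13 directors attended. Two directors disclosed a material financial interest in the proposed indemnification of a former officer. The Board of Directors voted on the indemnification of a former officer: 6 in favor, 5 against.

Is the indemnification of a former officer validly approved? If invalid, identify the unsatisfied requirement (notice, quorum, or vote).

Invalid — notice requirement not satisfied.

Notice: 9 business days given; 10 required (9 < 10). Not satisfied.
Quorum: 13 present, but the 2 interested directors do not count, leaving 11. Quorum is 11. Satisfied.
Vote: the indemnification of a former officer requires a majority of the disinterested directors present (13 − 2 = 11). A majority of 11 is 6, so 6 affirmative votes are needed; 6 voted in favor. Satisfied.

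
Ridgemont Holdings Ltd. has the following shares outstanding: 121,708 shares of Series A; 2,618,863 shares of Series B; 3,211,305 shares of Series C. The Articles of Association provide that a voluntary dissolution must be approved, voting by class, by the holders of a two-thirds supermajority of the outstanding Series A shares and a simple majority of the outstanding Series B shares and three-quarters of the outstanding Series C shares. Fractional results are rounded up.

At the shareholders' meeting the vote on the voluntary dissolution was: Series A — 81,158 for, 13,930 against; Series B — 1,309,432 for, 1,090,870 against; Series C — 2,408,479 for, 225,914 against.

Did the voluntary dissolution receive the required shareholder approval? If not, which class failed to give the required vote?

Approved — every class gave the required vote.

Series A: 2/3 of 121708 = 81138.67, rounded up to 81139; 81,139 required, 81,158 in favor — approved.
Series B: a majority of 2618863 is 1309432; 1,309,432 required, 1,309,432 in favor — approved.
Series C: 3/4 of 3211305 = 2408478.75, rounded up to 2408479; 2,408,479 required, 2,408,479 in favor — approved.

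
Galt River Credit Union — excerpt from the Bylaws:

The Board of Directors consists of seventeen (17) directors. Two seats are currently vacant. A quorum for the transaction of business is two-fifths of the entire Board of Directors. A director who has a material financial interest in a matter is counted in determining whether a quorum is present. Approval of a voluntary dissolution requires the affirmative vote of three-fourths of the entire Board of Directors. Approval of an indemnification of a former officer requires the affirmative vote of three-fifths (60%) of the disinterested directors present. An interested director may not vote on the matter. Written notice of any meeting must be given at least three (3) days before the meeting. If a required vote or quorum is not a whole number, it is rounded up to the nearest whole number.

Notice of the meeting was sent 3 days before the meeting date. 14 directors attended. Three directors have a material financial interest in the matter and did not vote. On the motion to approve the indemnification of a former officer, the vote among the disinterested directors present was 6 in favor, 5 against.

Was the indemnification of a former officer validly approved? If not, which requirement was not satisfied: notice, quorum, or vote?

Notice: 3 days given; 3 required (3 ≥ 3). Satisfied.
Quorum: 14 present (interested directors count toward quorum); quorum is 7. Satisfied.
Vote: the indemnification of a former officer requires three-fifths of the disinterested directors present (14 − 3 = 11). 3/5 of 11 = 6.60, rounded up to 7, so 7 affirmative votes are needed; 6 voted in favor. Not satisfied.

Invalid — vote requirement not satisfied.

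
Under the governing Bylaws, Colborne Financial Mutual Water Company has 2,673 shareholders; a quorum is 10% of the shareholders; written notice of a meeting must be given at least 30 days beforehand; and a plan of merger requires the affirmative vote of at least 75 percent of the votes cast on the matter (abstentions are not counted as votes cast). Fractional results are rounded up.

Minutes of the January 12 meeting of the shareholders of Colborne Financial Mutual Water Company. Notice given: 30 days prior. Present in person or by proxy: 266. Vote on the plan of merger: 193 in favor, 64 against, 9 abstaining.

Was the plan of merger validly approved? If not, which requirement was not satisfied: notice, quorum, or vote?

Notice: 30 days given; 30 required. Satisfied.
Quorum: 10% of 2,673 = 267.30, rounded up to 268; 266 present. Not satisfied.
Vote: requires three-fourths of the votes cast (266 − 9 abstaining = 257); 3/4 of 257 = 192.75, rounded up to 193, so 193 needed; 193 in favor. Satisfied.

Invalid — quorum requirement not satisfied.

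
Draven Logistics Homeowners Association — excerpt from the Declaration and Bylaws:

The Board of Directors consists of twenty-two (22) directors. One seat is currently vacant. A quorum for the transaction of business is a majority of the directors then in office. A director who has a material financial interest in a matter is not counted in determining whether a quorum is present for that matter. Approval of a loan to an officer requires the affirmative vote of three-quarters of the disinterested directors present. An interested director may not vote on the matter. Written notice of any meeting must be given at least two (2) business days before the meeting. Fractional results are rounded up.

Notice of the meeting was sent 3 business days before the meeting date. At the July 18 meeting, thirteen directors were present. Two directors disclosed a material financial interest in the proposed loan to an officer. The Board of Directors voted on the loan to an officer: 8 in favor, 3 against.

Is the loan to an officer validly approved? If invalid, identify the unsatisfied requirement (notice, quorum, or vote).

Notice: 3 business days given; 2 required (3 ≥ 2). Satisfied.
Quorum: 13 present, but the 2 interested directors do not count, leaving 11. Quorum is 11. Satisfied.
Vote: the loan to an officer requires three-fourths of the disinterested directors present (13 − 2 = 11). 3/4 of 11 = 8.25, rounded up to 9, so 9 affirmative votes are needed; 8 voted in favor. Not satisfied.

Invalid — vote requirement not satisfied.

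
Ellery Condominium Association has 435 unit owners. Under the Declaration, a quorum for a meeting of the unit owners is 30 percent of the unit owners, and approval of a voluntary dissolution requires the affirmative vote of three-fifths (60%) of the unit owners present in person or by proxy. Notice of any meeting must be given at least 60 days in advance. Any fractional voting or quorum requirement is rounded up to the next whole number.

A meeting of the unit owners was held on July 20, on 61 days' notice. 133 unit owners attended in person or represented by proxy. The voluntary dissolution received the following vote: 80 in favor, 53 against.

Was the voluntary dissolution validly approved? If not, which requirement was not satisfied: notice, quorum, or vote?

Valid — all requirements satisfied.

Notice: 61 days given; 60 required. Satisfied.
Quorum: 30% of 435 = 130.50, rounded up to 131; 133 present. Satisfied.
Vote: requires three-fifths of those present (133); 3/5 of 133 = 79.80, rounded up to 80, so 80 needed; 80 in favor. Satisfied.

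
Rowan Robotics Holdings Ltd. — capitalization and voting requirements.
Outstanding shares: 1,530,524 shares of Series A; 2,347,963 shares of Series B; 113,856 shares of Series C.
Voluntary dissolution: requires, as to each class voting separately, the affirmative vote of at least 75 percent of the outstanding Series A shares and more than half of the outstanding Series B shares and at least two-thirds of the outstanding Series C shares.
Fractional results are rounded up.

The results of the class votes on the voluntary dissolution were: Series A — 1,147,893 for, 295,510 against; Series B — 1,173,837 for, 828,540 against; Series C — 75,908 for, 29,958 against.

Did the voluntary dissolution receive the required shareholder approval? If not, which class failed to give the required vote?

Not approved — the Series B shares did not give the required vote.

Series A: 3/4 of 1530524 = 1147893; 1,147,893 required, 1,147,893 in favor — approved.
Series B: a majority of 2347963 is 1173982; 1,173,982 required, 1,173,837 in favor — not approved.
Series C: 2/3 of 113856 = 75904; 75,904 required, 75,908 in favor — approved.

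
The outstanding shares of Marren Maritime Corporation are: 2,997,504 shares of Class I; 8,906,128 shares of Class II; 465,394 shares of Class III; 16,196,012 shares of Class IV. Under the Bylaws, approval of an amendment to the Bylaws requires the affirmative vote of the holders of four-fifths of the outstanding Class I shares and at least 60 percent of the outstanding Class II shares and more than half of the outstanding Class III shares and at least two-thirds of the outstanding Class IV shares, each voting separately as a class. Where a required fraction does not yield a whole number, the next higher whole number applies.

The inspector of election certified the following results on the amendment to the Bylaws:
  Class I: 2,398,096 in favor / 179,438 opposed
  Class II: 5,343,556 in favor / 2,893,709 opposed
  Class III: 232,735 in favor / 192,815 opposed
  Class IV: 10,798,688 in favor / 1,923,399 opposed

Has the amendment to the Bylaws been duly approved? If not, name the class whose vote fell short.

Class I: 4/5 of 2997504 = 2398003.20, rounded up to 2398004; 2,398,004 required, 2,398,096 in favor — approved.
Class II: 3/5 of 8906128 = 5343676.80, rounded up to 5343677; 5,343,677 required, 5,343,556 in favor — not approved.
Class III: a majority of 465394 is 232698; 232,698 required, 232,735 in favor — approved.
Class IV: 2/3 of 16196012 = 10797341.33, rounded up to 10797342; 10,797,342 required, 10,798,688 in favor — approved.

Not approved — the Class II shares did not give the required vote.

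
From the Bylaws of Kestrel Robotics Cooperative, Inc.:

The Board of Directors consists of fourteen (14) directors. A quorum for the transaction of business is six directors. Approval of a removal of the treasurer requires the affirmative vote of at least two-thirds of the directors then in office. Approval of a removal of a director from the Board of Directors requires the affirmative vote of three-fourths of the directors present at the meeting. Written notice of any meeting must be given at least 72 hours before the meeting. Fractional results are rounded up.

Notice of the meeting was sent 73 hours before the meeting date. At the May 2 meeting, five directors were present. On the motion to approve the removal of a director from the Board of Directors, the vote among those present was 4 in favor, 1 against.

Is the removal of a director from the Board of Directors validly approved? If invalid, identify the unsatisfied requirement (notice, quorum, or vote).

Invalid — quorum requirement not satisfied.

Notice: 73 hours given; 72 required (73 ≥ 72). Satisfied.
Quorum: 5 present; quorum is 6. Not satisfied.
Vote: the removal of a director from the Board of Directors requires three-fourths of the directors present (5). 3/4 of 5 = 3.75, rounded up to 4, so 4 affirmative votes are needed; 4 voted in favor. Satisfied. (Moot — without a quorum no business can be validly transacted.)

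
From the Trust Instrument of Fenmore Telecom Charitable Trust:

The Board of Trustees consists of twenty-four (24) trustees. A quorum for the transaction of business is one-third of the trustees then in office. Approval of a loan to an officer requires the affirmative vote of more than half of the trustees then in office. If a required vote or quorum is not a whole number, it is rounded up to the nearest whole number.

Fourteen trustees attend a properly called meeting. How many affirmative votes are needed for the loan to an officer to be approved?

13

The loan to an officer requires a majority of the trustees then in office (24).
A majority of 24 is 13.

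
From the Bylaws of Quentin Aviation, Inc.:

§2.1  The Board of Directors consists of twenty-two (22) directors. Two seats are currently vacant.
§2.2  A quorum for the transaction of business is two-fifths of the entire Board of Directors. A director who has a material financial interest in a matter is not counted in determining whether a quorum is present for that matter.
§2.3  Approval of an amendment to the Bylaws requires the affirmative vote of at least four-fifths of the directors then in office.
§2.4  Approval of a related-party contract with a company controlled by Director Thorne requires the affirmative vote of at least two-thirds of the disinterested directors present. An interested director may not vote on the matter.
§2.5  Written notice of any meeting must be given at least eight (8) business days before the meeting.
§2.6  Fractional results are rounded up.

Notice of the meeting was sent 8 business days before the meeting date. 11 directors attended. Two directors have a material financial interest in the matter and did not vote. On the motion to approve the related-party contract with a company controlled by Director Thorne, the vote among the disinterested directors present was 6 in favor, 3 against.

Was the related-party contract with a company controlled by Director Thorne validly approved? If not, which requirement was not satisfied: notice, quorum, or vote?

Notice: 8 business days given; 8 required (8 ≥ 8). Satisfied.
Quorum: 11 present, but the 2 interested directors do not count, leaving 9. Quorum is 9. Satisfied.
Vote: the related-party contract with a company controlled by Director Thorne requires two-thirds of the disinterested directors present (11 − 2 = 9). 2/3 of 9 = 6, so 6 affirmative votes are needed; 6 voted in favor. Satisfied.

Valid — all requirements satisfied.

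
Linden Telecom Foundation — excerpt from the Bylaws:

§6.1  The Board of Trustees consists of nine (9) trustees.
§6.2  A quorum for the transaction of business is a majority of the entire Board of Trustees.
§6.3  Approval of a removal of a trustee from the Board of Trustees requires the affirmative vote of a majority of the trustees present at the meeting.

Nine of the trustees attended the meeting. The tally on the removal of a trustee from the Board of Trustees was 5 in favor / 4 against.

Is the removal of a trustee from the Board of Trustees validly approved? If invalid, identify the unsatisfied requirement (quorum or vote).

Valid — all requirements satisfied.

Quorum: 9 present; quorum is 5. Satisfied.
Vote: the removal of a trustee from the Board of Trustees requires a majority of the trustees present (9). A majority of 9 is 5, so 5 affirmative votes are needed; 5 voted in favor. Satisfied.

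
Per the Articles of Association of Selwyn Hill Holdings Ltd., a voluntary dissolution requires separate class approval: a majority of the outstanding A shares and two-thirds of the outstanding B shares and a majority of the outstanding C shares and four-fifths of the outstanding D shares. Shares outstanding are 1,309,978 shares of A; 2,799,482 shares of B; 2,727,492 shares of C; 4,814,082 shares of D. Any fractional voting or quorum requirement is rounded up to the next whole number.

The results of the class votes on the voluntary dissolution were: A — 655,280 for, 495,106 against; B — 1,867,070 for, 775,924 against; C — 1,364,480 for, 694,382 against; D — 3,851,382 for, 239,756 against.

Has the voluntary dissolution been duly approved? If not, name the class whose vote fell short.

A: a majority of 1309978 is 654990; 654,990 required, 655,280 in favor — approved.
B: 2/3 of 2799482 = 1866321.33, rounded up to 1866322; 1,866,322 required, 1,867,070 in favor — approved.
C: a majority of 2727492 is 1363747; 1,363,747 required, 1,364,480 in favor — approved.
D: 4/5 of 4814082 = 3851265.60, rounded up to 3851266; 3,851,266 required, 3,851,382 in favor — approved.

Approved — every class gave the required vote.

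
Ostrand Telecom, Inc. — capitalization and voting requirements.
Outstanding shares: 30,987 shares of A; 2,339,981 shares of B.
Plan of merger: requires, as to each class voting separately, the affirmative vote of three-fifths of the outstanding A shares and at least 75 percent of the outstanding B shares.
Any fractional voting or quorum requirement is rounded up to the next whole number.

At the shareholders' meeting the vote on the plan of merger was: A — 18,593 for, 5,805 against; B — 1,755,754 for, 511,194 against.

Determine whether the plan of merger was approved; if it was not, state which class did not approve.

A: 3/5 of 30987 = 18592.20, rounded up to 18593; 18,593 required, 18,593 in favor — approved.
B: 3/4 of 2339981 = 1754985.75, rounded up to 1754986; 1,754,986 required, 1,755,754 in favor — approved.

Approved — every class gave the required vote.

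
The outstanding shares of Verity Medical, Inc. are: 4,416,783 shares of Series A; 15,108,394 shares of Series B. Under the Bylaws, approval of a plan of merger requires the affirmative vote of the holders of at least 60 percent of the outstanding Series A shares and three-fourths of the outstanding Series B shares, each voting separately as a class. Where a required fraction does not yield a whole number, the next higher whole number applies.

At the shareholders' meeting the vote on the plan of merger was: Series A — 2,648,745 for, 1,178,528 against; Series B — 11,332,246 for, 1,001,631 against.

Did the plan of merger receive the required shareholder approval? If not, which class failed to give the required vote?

Series A: 3/5 of 4416783 = 2650069.80, rounded up to 2650070; 2,650,070 required, 2,648,745 in favor — not approved.
Series B: 3/4 of 15108394 = 11331295.50, rounded up to 11331296; 11,331,296 required, 11,332,246 in favor — approved.

Not approved — the Series A shares did not give the required vote.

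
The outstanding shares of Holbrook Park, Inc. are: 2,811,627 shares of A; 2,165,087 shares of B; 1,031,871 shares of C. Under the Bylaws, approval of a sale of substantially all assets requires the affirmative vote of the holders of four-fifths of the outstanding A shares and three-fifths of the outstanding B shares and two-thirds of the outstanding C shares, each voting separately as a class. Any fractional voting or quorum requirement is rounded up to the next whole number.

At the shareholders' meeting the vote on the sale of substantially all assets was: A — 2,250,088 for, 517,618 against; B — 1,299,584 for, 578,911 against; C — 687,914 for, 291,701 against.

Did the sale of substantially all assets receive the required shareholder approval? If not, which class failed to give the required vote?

Approved — every class gave the required vote.

A: 4/5 of 2811627 = 2249301.60, rounded up to 2249302; 2,249,302 required, 2,250,088 in favor — approved.
B: 3/5 of 2165087 = 1299052.20, rounded up to 1299053; 1,299,053 required, 1,299,584 in favor — approved.
C: 2/3 of 1031871 = 687914; 687,914 required, 687,914 in favor — approved.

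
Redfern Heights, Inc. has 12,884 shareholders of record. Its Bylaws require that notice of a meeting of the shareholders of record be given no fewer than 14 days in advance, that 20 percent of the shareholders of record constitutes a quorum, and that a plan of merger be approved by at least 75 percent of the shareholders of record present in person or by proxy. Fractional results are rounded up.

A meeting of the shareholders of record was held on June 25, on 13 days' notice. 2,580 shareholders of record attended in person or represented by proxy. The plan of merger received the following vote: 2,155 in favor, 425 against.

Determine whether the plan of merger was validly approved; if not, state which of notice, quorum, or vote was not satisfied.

Notice: 13 days given; 14 required. Not satisfied.
Quorum: 20% of 12,884 = 2,576.80, rounded up to 2,577; 2,580 present. Satisfied.
Vote: requires three-fourths of those present (2,580); 3/4 of 2580 = 1935, so 1,935 needed; 2,155 in favor. Satisfied.

Invalid — notice requirement not satisfied.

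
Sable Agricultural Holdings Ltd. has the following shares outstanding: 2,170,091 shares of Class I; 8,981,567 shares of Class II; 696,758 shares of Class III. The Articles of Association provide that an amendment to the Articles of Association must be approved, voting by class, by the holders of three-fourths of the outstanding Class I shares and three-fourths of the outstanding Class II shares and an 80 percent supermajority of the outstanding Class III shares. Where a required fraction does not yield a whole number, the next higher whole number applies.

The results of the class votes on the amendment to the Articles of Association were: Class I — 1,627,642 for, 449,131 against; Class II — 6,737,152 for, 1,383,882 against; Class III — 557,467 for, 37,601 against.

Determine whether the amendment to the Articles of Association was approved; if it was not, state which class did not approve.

Approved — every class gave the required vote.

Class I: 3/4 of 2170091 = 1627568.25, rounded up to 1627569; 1,627,569 required, 1,627,642 in favor — approved.
Class II: 3/4 of 8981567 = 6736175.25, rounded up to 6736176; 6,736,176 required, 6,737,152 in favor — approved.
Class III: 4/5 of 696758 = 557406.40, rounded up to 557407; 557,407 required, 557,467 in favor — approved.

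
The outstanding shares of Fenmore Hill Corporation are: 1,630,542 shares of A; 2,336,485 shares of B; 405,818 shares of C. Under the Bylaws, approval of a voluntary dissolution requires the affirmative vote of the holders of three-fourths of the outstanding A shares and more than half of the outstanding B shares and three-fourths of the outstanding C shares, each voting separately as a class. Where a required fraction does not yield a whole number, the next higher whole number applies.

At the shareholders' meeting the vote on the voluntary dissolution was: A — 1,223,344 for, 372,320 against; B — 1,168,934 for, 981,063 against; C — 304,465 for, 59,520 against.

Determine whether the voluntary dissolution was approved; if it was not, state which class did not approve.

A: 3/4 of 1630542 = 1222906.50, rounded up to 1222907; 1,222,907 required, 1,223,344 in favor — approved.
B: a majority of 2336485 is 1168243; 1,168,243 required, 1,168,934 in favor — approved.
C: 3/4 of 405818 = 304363.50, rounded up to 304364; 304,364 required, 304,465 in favor — approved.

Approved — every class gave the required vote.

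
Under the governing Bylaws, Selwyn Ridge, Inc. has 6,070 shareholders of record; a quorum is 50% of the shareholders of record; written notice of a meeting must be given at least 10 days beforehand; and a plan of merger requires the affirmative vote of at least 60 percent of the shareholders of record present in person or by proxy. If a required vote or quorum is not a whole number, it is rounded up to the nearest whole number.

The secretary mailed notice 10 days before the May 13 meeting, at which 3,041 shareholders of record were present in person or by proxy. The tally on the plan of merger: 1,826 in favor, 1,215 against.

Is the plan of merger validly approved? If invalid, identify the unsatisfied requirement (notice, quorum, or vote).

Notice: 10 days given; 10 required. Satisfied.
Quorum: 50% of 6,070 = 3,035; 3,041 present. Satisfied.
Vote: requires three-fifths of those present (3,041); 3/5 of 3041 = 1824.60, rounded up to 1825, so 1,825 needed; 1,826 in favor. Satisfied.

Valid — all requirements satisfied.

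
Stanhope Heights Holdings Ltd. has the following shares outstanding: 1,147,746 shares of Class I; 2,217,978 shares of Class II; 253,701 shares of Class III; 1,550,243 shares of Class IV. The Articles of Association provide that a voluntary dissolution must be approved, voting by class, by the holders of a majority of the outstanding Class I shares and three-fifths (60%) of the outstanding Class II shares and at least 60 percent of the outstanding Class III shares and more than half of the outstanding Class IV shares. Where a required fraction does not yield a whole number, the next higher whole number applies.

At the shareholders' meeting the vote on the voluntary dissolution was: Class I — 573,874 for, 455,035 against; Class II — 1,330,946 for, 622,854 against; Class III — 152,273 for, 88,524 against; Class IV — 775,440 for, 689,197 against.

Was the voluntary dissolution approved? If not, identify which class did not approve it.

Class I: a majority of 1147746 is 573874; 573,874 required, 573,874 in favor — approved.
Class II: 3/5 of 2217978 = 1330786.80, rounded up to 1330787; 1,330,787 required, 1,330,946 in favor — approved.
Class III: 3/5 of 253701 = 152220.60, rounded up to 152221; 152,221 required, 152,273 in favor — approved.
Class IV: a majority of 1550243 is 775122; 775,122 required, 775,440 in favor — approved.

Approved — every class gave the required vote.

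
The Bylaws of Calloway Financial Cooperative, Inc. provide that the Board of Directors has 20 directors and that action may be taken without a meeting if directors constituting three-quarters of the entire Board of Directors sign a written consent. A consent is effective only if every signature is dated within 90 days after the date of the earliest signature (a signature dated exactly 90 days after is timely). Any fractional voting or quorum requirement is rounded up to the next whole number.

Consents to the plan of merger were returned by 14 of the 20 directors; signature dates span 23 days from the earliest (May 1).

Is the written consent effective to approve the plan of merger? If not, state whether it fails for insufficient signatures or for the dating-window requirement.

Not effective — insufficient signatures.

Signatures required: three-quarters of 20 — 3/4 of 20 = 15, so 15 needed; 14 signed. Insufficient.
Dating window: the latest signature is 23 days after the earliest; the limit is 90 days. Within the window.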